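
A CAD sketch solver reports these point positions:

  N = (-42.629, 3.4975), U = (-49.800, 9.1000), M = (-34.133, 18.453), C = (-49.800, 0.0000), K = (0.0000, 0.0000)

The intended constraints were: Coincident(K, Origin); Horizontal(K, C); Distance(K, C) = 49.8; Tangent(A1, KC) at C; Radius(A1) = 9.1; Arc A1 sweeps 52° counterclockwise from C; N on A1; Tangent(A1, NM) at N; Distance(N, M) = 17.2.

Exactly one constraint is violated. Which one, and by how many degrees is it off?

Tangent(A1, NM) at N — off by 8.40°.

K = (0.00, 0.00) ✓; K.y = 0.00, C.y = 0.00 ✓; |KC| = 49.80 ✓; ∠(UC, CK) = 90.00° ✓; |UC| = 9.100 ✓; bearing(U→N) − bearing(U→C) = 52.00° ✓; |UN| = 9.100 ✓; ∠(UN, NM) = 81.60° ✗; |NM| = 17.20 ✓.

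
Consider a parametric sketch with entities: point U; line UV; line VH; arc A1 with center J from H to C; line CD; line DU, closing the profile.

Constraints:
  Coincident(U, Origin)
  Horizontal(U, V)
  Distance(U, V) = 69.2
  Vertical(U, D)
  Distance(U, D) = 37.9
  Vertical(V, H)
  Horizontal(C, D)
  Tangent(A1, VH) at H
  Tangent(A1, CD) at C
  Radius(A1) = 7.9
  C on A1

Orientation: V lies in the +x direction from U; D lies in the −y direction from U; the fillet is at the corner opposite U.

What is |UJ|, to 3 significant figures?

68.2

U and D share the same x with |UD| = 37.9 and D on the −y side, so D = (0.00, -37.9). The virtual corner opposite U is at (69.2, -37.9). The tangent condition forces JH to be normal to VH and since A1 is tangent to CD there, JC ⟂ CD, with radius 7.9, so the center J sits 7.9 in from both sides at J = (61.3, -30.0). Then |UJ| = |J − U| = 68.2.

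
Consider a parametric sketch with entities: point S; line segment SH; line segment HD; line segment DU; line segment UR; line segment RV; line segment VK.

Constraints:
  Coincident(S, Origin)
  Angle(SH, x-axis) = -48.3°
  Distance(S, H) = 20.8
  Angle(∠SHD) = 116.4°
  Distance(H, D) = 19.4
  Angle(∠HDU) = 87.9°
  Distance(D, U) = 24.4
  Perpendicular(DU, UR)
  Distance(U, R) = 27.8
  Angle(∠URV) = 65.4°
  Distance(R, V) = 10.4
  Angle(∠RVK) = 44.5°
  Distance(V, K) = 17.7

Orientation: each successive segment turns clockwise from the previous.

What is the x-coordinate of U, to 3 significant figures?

-15.7

S is at the origin; SH runs at -48.3° with length 20.8, so H = (13.8, -15.5). ∠SHD = 116.4° gives HD at -112° from the x-axis; with |HD| = 19.4, D = (6.60, -33.5). ∠HDU = 87.9° gives DU at 156° from the x-axis; with |DU| = 24.4, U = (-15.7, -23.6). So U.x = -15.7.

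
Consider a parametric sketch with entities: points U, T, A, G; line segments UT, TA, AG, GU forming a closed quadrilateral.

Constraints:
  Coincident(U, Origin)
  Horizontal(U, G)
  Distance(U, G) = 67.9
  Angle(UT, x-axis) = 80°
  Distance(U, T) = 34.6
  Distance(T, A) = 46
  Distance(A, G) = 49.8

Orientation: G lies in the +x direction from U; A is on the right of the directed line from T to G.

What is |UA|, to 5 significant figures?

21.584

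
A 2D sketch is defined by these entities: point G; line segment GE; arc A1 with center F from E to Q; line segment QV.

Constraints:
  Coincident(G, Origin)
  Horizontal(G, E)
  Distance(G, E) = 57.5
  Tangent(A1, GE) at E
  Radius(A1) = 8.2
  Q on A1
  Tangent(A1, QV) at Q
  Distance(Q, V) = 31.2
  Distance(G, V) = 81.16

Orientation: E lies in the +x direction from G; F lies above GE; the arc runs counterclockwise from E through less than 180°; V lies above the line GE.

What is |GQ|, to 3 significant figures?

65.8

Checks: |FQ| = 8.200 ✓; ∠(FQ, QV) = 90.00° ✓; |QV| = 31.20 ✓; |GV| = 81.16 ✓.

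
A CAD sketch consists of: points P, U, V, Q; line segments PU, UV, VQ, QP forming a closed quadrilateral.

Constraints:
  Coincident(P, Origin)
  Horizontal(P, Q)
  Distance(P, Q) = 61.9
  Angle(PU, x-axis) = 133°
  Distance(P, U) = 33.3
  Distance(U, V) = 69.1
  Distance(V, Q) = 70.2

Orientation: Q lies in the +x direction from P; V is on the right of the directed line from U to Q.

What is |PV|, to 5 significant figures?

39.631

P is at the origin; PQ is horizontal with |PQ| = 61.9 and Q in +x, so Q = (61.9, 0). PU runs at 133.0° with |PU| = 33.3, so U = (-22.711, 24.354). V is determined by |UV| = 69.1 and |VQ| = 70.2 together: it lies at the intersection of circle(U, 69.1) and circle(Q, 70.2). With |UQ| = 88.046, the foot of the radical line on UQ is 43.153 from U and the perpendicular offset is √(69.1² − 43.153²) = 53.969. Taking the right-of-UQ solution: V = (3.8303, -39.446).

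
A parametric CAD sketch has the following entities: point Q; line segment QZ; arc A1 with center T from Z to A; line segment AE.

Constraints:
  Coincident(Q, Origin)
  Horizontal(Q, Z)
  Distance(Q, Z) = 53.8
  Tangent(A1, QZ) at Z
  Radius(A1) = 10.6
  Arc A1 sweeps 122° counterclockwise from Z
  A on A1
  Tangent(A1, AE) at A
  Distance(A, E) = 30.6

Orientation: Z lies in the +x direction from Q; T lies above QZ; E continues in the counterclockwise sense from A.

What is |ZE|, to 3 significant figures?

42.8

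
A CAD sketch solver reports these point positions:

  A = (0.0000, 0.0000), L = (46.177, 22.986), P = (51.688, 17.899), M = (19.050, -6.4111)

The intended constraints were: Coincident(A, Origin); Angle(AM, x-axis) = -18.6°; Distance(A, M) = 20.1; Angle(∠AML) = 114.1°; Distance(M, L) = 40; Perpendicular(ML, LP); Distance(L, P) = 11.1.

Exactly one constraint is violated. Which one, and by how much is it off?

Distance(L, P) = 11.1 — off by 3.60.

A = (0.00, 0.00) ✓; AM at -18.60° ✓; |AM| = 20.10 ✓; ∠AML = 114.1° ✓; |ML| = 40.00 ✓; ∠(ML, LP) = 90.01° ✓; |LP| = 7.500 ✗.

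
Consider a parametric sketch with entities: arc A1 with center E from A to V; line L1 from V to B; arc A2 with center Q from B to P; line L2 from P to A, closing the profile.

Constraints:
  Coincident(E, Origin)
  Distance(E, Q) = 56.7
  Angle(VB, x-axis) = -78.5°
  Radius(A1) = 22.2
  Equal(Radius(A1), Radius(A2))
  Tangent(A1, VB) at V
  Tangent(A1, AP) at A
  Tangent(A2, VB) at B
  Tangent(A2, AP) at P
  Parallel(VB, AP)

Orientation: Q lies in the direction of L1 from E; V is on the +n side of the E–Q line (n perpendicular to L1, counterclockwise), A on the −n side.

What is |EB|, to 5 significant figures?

60.891

The slot axis is L1's direction at -78.5°, so u = (cos -78.5°, sin -78.5°) = (0.19937, -0.97992) and n = (−sin -78.5°, cos -78.5°) = (0.97992, 0.19937). E is at the origin and Q lies 56.7 along u from E, so Q = 56.7·u = (11.304, -55.562). Tangency of A1 to both parallel lines with radius 22.2 puts V and A at E ± 22.2·n: V = (21.754, 4.4260), A = (-21.754, -4.4260). Equal radii place B and P the same way about Q: B = Q + 22.2·n = (33.058, -51.136), P = Q − 22.2·n = (-10.450, -59.988). Then |EB| = |B − E| = 60.891.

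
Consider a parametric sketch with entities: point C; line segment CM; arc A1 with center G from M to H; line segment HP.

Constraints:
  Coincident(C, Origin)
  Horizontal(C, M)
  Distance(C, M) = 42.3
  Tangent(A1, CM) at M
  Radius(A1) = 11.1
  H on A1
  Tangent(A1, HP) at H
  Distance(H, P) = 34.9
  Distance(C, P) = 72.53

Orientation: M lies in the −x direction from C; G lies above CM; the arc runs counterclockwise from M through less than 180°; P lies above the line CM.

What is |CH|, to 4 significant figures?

38.72

Checks: C.y = 0.00, M.y = 0.00 ✓; |GH| = 11.10 ✓; ∠(GH, HP) = 90.00° ✓; |HP| = 34.90 ✓; |CP| = 72.53 ✓.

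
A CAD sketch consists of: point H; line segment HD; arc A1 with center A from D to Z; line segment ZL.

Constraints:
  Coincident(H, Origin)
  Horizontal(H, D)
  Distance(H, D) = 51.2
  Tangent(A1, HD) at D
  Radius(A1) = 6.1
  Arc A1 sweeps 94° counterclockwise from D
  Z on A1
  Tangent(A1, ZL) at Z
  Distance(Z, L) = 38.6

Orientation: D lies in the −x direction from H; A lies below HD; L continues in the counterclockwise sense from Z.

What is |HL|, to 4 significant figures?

70.77

On A1, D sits at bearing 90° from A; a 94° counterclockwise sweep puts Z at bearing 184°, so Z = A + 6.1·(cos 184°, sin 184°) = (-57.29, -6.526). Tangency of A1 to ZL means the radius AZ is perpendicular to ZL, so ZL runs along (−sin 184°, cos 184°); with |ZL| = 38.6, L = (-54.59, -45.03). Then |HL| = |L − H| = 70.77.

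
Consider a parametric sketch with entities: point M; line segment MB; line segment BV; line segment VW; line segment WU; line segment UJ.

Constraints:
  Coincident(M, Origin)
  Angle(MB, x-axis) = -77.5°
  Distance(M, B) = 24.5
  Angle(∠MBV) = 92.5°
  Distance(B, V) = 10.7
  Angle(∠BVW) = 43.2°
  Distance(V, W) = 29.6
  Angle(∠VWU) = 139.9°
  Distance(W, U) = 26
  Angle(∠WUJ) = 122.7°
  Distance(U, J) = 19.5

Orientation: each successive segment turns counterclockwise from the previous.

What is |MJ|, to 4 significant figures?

50.72

M is at the origin; MB runs at -77.5° with length 24.5, so B = (5.303, -23.92). ∠MBV = 92.5° gives BV at 10.00° from the x-axis; with |BV| = 10.7, V = (15.84, -22.06). ∠BVW = 43.2° gives VW at 146.8° from the x-axis; with |VW| = 29.6, W = (-8.928, -5.853). ∠VWU = 139.9° gives WU at -173.1° from the x-axis; with |WU| = 26.0, U = (-34.74, -8.977). ∠WUJ = 122.7° gives UJ at -115.8° from the x-axis; with |UJ| = 19.5, J = (-43.23, -26.53). Then |MJ| = |J − M| = 50.72.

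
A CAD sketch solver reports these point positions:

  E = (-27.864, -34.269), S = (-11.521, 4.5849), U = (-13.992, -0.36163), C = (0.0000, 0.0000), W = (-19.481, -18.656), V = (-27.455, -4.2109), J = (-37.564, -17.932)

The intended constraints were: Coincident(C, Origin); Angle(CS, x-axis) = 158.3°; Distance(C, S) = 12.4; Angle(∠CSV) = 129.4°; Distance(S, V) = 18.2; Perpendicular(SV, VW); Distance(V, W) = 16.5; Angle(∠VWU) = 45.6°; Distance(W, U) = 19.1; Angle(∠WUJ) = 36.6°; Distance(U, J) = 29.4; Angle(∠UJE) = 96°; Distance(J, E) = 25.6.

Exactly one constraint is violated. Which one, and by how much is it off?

Distance(J, E) = 25.6 — off by 6.60.

C = (0.00, 0.00) ✓; CS at 158.3° ✓; |CS| = 12.40 ✓; ∠CSV = 129.4° ✓; |SV| = 18.20 ✓; ∠(SV, VW) = 90.00° ✓; |VW| = 16.50 ✓; ∠VWU = 45.60° ✓; |WU| = 19.10 ✓; ∠WUJ = 36.60° ✓; |UJ| = 29.40 ✓; ∠UJE = 96.00° ✓; |JE| = 19.00 ✗.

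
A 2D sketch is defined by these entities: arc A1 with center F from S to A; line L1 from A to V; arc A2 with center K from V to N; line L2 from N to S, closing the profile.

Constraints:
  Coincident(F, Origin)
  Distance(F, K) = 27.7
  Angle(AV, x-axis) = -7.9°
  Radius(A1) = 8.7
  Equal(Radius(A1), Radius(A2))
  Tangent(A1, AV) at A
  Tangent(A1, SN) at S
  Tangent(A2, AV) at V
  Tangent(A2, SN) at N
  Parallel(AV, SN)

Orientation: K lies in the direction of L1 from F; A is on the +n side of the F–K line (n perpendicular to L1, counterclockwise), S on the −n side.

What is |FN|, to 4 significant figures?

29.03

The slot axis is L1's direction at -7.9°, so u = (cos -7.9°, sin -7.9°) = (0.9905, -0.1374) and n = (−sin -7.9°, cos -7.9°) = (0.1374, 0.9905). F is at the origin and K lies 27.7 along u from F, so K = 27.7·u = (27.44, -3.807). Tangency of A1 to both parallel lines with radius 8.7 puts A and S at F ± 8.7·n: A = (1.196, 8.617), S = (-1.196, -8.617). Equal radii place V and N the same way about K: V = K + 8.7·n = (28.63, 4.810), N = K − 8.7·n = (26.24, -12.42). Then |FN| = |N − F| = 29.03.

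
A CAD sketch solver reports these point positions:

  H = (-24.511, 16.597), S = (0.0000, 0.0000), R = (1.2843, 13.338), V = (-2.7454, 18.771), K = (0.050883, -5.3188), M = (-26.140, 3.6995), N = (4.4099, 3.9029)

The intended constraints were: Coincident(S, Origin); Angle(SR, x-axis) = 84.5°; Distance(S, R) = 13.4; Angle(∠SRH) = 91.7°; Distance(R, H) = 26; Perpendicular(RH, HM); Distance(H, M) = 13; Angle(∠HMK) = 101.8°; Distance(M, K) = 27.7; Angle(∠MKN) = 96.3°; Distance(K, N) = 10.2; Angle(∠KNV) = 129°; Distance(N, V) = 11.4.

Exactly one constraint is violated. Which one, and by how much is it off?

Distance(N, V) = 11.4 — off by 5.10.

S = (0.00, 0.00) ✓; SR at 84.50° ✓; |SR| = 13.40 ✓; ∠SRH = 91.70° ✓; |RH| = 26.00 ✓; ∠(RH, HM) = 90.00° ✓; |HM| = 13.00 ✓; ∠HMK = 101.8° ✓; |MK| = 27.70 ✓; ∠MKN = 96.30° ✓; |KN| = 10.20 ✓; ∠KNV = 129.0° ✓; |NV| = 16.50 ✗.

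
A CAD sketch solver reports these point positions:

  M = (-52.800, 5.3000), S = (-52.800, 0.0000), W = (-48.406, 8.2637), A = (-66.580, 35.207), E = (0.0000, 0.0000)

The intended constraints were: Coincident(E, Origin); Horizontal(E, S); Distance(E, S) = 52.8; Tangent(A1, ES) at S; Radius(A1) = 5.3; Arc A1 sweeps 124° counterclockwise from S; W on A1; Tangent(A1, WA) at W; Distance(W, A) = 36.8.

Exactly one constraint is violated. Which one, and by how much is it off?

Distance(W, A) = 36.8 — off by 4.30.

E = (0.00, 0.00) ✓; E.y = 0.00, S.y = 0.00 ✓; |ES| = 52.80 ✓; ∠(MS, SE) = 90.00° ✓; |MS| = 5.300 ✓; bearing(M→W) − bearing(M→S) = 124.0° ✓; |MW| = 5.300 ✓; ∠(MW, WA) = 90.00° ✓; |WA| = 32.50 ✗.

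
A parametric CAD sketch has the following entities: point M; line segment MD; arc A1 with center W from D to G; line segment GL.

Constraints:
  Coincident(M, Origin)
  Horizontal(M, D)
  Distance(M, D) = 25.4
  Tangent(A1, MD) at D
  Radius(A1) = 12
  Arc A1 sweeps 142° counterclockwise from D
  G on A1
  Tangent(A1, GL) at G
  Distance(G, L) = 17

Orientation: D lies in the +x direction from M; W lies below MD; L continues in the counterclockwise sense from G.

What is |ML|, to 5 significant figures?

44.783

M is at the origin; M and D share the same y with |MD| = 25.4 and D on the +x side, so D = (25.400, 0.0000). A1 meets MD tangentially, so WD is at right angles to MD, so W = D + (0, -12) = (25.400, -12.000). On A1, D sits at bearing 90° from W; a 142° counterclockwise sweep puts G at bearing 232°, so G = W + 12.0·(cos 232°, sin 232°) = (18.012, -21.456). A1 meets GL tangentially, so WG is at right angles to GL, so GL runs along (−sin 232°, cos 232°); with |GL| = 17.0, L = (31.408, -31.922). Then |ML| = |L − M| = 44.783.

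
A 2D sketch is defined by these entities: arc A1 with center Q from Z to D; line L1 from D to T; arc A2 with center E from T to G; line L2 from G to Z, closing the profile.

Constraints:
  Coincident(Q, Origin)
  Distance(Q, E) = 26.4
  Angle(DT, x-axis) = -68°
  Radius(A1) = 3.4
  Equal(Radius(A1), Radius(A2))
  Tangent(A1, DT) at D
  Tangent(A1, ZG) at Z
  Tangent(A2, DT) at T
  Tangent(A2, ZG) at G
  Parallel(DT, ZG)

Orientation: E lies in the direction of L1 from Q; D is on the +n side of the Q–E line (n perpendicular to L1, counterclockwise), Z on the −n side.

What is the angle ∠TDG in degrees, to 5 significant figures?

14.444°

The slot axis is L1's direction at -68.0°, so u = (cos -68.0°, sin -68.0°) = (0.37461, -0.92718) and n = (−sin -68.0°, cos -68.0°) = (0.92718, 0.37461). Q is at the origin and E lies 26.4 along u from Q, so E = 26.4·u = (9.8896, -24.478). Tangency of A1 to both parallel lines with radius 3.4 puts D and Z at Q ± 3.4·n: D = (3.1524, 1.2737), Z = (-3.1524, -1.2737). Equal radii place T and G the same way about E: T = E + 3.4·n = (13.042, -23.204), G = E − 3.4·n = (6.7372, -25.751). Then cos ∠TDG = DT·DG / (|DT||DG|), giving 14.444°.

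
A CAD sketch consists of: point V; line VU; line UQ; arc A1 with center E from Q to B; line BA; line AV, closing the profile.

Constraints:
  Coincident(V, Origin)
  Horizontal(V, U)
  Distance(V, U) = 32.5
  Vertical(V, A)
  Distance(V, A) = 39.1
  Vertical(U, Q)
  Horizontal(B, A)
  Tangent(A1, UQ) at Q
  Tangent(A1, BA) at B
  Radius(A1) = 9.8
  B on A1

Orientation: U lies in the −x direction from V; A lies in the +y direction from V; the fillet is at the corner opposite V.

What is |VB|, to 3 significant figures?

45.2

V is at the origin; VU is horizontal with |VU| = 32.5 and U on the −x side, so U = (-32.5, 0.00). VA is vertical with |VA| = 39.1 and A on the +y side, so A = (0.00, 39.1). The virtual corner opposite V is at (-32.5, 39.1). Tangency of A1 to UQ means the radius EQ is perpendicular to UQ and since A1 is tangent to BA there, EB ⟂ BA, with radius 9.8, so the center E sits 9.8 in from both sides at E = (-22.7, 29.3). That places the tangent points at Q = (-32.5, 29.3) on UQ and B = (-22.7, 39.1) on BA. Then |VB| = |B − V| = 45.2.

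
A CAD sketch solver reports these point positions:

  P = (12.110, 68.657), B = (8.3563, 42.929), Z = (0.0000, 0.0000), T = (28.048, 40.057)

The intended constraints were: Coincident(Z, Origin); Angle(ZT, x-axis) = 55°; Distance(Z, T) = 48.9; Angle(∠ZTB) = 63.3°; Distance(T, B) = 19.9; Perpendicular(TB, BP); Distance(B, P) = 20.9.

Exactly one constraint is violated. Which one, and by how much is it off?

Distance(B, P) = 20.9 — off by 5.10.

Z = (0.00, 0.00) ✓; ZT at 55.00° ✓; |ZT| = 48.90 ✓; ∠ZTB = 63.30° ✓; |TB| = 19.90 ✓; ∠(TB, BP) = 90.00° ✓; |BP| = 26.00 ✗.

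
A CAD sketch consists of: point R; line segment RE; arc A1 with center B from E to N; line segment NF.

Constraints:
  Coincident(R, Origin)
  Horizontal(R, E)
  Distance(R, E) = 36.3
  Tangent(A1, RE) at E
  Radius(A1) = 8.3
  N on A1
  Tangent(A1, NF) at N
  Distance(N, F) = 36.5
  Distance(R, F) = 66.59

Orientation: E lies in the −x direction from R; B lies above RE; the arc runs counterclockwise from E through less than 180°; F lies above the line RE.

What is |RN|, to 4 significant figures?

32.40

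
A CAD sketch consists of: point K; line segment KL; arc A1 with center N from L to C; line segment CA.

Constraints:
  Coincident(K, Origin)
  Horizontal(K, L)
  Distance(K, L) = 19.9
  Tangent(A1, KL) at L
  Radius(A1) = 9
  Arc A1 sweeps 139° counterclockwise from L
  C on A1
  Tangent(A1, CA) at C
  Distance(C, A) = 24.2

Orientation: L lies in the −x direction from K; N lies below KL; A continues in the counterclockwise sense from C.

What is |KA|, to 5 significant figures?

32.554

K is at the origin; KL is horizontal with |KL| = 19.9 and L on the −x side, so L = (-19.900, 0.0000). Since A1 is tangent to KL there, NL ⟂ KL, so N = L + (0, -9) = (-19.900, -9.0000). On A1, L sits at bearing 90° from N; a 139° counterclockwise sweep puts C at bearing 229°, so C = N + 9.0·(cos 229°, sin 229°) = (-25.805, -15.792). Tangency of A1 to CA means the radius NC is perpendicular to CA, so CA runs along (−sin 229°, cos 229°); with |CA| = 24.2, A = (-7.5406, -31.669). Then |KA| = |A − K| = 32.554.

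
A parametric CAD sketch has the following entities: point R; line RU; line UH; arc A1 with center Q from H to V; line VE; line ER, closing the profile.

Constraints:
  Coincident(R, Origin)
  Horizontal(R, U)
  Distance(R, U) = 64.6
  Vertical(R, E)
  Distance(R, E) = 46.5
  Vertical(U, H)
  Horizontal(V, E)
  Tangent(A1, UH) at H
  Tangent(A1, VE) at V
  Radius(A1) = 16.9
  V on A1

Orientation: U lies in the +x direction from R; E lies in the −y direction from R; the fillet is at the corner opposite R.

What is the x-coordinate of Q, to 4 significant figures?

47.70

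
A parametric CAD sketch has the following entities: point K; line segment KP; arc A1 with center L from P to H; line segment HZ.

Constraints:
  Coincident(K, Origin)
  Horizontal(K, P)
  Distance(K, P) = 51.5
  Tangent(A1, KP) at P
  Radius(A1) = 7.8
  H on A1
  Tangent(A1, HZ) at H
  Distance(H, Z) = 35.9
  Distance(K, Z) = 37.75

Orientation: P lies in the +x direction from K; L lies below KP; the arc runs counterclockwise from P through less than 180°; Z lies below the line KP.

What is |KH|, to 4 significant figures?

45.60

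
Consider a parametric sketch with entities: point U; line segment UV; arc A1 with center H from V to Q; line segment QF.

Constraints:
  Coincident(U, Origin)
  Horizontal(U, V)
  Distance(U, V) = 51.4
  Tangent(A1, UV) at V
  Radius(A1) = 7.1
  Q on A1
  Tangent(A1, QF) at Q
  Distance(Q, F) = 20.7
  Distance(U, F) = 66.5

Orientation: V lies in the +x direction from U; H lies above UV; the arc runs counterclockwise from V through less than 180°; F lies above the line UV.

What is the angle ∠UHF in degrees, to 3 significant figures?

123°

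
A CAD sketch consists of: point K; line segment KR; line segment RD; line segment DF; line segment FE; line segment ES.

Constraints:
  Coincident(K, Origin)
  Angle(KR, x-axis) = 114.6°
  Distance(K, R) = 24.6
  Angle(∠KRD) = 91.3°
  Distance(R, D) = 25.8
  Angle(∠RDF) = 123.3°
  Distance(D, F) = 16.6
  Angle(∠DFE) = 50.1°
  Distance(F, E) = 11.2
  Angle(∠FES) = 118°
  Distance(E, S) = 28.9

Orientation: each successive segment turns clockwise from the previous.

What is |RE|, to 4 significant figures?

26.91

K is at the origin; KR runs at 114.6° with length 24.6, so R = (-10.24, 22.37). ∠KRD = 91.3° gives RD at 25.90° from the x-axis; with |RD| = 25.8, D = (12.97, 33.64). ∠RDF = 123.3° gives DF at -30.80° from the x-axis; with |DF| = 16.6, F = (27.23, 25.14). ∠DFE = 50.1° gives FE at -160.7° from the x-axis; with |FE| = 11.2, E = (16.66, 21.44). Then |RE| = |E − R| = 26.91.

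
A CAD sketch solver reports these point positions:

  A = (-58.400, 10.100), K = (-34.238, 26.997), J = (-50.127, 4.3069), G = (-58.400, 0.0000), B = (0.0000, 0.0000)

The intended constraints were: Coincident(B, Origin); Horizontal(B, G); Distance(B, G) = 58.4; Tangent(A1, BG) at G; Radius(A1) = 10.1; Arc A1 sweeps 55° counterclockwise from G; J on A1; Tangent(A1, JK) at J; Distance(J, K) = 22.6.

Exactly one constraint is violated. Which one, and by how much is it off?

Distance(J, K) = 22.6 — off by 5.10.

B = (0.00, 0.00) ✓; B.y = 0.00, G.y = 0.00 ✓; |BG| = 58.40 ✓; ∠(AG, GB) = 90.00° ✓; |AG| = 10.10 ✓; bearing(A→J) − bearing(A→G) = 55.00° ✓; |AJ| = 10.10 ✓; ∠(AJ, JK) = 90.00° ✓; |JK| = 27.70 ✗.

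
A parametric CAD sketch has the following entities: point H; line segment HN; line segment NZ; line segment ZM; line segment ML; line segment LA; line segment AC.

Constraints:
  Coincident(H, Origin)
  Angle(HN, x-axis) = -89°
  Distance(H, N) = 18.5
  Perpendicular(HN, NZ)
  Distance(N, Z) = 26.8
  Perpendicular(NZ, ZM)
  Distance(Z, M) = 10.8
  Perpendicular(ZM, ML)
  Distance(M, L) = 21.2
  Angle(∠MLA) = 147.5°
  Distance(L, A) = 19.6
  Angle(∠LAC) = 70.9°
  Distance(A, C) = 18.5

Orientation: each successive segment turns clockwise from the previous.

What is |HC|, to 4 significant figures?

29.94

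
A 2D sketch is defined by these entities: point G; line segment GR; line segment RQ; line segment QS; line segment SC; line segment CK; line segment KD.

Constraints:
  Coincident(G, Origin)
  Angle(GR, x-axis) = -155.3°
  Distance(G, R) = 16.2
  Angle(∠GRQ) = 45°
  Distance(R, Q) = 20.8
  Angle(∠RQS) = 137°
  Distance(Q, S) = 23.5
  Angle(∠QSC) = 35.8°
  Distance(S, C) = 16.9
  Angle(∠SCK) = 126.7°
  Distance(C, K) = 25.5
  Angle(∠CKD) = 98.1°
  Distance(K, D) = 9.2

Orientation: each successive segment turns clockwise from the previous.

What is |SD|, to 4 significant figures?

37.16

∠SCK = 126.7° gives CK at -170.8° from the x-axis; with |CK| = 25.5, K = (-19.48, 4.230). ∠CKD = 98.1° gives KD at 107.3° from the x-axis; with |KD| = 9.2, D = (-22.22, 13.01). Then |SD| = |D − S| = 37.16.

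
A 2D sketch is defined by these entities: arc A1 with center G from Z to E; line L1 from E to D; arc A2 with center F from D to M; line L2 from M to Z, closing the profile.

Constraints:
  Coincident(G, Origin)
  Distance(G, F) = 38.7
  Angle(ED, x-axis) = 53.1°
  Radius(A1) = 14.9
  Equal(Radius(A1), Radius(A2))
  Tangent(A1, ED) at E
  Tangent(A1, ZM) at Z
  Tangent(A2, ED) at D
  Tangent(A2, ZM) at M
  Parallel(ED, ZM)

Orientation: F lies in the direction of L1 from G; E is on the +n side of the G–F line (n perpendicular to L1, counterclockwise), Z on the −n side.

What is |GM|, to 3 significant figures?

41.5

Tangency of A1 to both parallel lines with radius 14.9 puts E and Z at G ± 14.9·n: E = (-11.9, 8.95), Z = (11.9, -8.95). Equal radii place D and M the same way about F: D = F + 14.9·n = (11.3, 39.9), M = F − 14.9·n = (35.2, 22.0). Then |GM| = |M − G| = 41.5.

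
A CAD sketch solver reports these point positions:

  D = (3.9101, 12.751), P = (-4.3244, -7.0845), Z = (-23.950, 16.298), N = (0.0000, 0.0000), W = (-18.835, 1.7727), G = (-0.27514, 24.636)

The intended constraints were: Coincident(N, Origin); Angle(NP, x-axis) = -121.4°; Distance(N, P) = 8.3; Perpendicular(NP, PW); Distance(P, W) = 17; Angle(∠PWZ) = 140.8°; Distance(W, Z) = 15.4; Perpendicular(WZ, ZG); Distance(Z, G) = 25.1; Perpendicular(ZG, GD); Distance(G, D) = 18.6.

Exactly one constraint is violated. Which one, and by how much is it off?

Distance(G, D) = 18.6 — off by 6.00.

N = (0.00, 0.00) ✓; NP at -121.4° ✓; |NP| = 8.300 ✓; ∠(NP, PW) = 90.00° ✓; |PW| = 17.00 ✓; ∠PWZ = 140.8° ✓; |WZ| = 15.40 ✓; ∠(WZ, ZG) = 90.00° ✓; |ZG| = 25.10 ✓; ∠(ZG, GD) = 90.00° ✓; |GD| = 12.60 ✗.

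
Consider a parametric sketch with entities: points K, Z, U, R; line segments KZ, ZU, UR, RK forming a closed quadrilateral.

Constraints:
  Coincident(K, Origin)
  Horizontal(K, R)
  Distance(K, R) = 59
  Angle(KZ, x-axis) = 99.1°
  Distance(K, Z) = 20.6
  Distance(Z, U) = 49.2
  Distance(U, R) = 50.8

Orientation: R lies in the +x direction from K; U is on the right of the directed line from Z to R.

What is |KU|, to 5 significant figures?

29.449

Checks: |ZU| = 49.20 ✓; |UR| = 50.80 ✓.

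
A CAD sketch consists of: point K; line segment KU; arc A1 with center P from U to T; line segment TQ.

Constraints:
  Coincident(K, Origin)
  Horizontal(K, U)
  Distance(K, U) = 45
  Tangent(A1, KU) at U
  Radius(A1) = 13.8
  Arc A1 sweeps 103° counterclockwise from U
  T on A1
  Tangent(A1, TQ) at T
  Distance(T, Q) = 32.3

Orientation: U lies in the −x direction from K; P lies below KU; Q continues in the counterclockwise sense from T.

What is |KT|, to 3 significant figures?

60.8

K is at the origin; KU is horizontal with |KU| = 45.0 and U on the −x side, so U = (-45.0, 0.00). The tangent condition forces PU to be normal to KU, so P = U + (0, -13.8) = (-45.0, -13.8). On A1, U sits at bearing 90° from P; a 103° counterclockwise sweep puts T at bearing 193°, so T = P + 13.8·(cos 193°, sin 193°) = (-58.4, -16.9). Then |KT| = |T − K| = 60.8.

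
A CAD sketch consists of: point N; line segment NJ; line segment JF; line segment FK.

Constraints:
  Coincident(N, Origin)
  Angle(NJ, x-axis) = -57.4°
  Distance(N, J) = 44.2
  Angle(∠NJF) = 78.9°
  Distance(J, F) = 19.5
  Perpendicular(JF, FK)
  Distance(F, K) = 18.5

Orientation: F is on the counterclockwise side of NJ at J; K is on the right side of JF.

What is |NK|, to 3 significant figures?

62.8

N is at the origin; NJ runs at -57.4° with length 44.2, so J = 44.2·(cos -57.4°, sin -57.4°) = (23.8, -37.2). ∠NJF = 78.9°, so JF runs at -57.4° + (180° − 78.9°) = 43.7° from the x-axis; with |JF| = 19.5, F = J + 19.5·(cos 43.7°, sin 43.7°) = (37.9, -23.8). JF is perpendicular to FK; with |FK| = 18.5 on the right of JF, K = F + 18.5·(0.691, -0.723) = (50.7, -37.1). Then |NK| = |K − N| = 62.8.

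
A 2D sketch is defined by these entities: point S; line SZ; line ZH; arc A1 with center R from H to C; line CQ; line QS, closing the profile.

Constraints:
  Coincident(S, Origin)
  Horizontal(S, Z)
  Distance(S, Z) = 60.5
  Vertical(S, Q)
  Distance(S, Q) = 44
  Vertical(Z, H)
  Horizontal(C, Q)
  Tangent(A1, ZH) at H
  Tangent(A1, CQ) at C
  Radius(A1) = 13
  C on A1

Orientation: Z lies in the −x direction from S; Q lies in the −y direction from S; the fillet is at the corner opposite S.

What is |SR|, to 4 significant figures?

56.72

SQ is vertical with |SQ| = 44.0 and Q on the −y side, so Q = (0.000, -44.00). The virtual corner opposite S is at (-60.50, -44.00). Tangency of A1 to ZH means the radius RH is perpendicular to ZH and the tangent condition forces RC to be normal to CQ, with radius 13.0, so the center R sits 13.0 in from both sides at R = (-47.50, -31.00). Then |SR| = |R − S| = 56.72.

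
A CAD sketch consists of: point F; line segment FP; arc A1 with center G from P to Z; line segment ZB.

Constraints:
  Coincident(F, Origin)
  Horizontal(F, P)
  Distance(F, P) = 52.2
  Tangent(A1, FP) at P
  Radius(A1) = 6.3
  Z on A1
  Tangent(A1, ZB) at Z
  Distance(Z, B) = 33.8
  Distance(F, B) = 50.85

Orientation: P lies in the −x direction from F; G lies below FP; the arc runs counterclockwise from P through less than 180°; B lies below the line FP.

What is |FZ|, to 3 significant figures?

58.0

F is at the origin; FP is horizontal with |FP| = 52.2 and P on the −x side, so P = (-52.2, 0.00). Since A1 is tangent to FP there, GP ⟂ FP, so G = P + (0, -6.3) = (-52.2, -6.30). Since GZ ⟂ ZB (tangency), |GB| = √(6.3² + 33.8²) = 34.4 regardless of where Z sits on A1. So B lies on both circle(F, 50.85) and circle(G, 34.4); the below-FP intersection is B = (-35.5, -36.4). Z is the foot of the tangent from B: Z = (-57.1, -10.3).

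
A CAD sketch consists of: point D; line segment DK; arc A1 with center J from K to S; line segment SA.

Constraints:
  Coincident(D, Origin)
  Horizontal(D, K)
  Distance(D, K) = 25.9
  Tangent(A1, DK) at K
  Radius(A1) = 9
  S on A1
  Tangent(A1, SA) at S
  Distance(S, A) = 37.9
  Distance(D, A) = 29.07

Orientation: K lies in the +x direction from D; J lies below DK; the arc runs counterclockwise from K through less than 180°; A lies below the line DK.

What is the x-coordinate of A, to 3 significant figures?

-8.16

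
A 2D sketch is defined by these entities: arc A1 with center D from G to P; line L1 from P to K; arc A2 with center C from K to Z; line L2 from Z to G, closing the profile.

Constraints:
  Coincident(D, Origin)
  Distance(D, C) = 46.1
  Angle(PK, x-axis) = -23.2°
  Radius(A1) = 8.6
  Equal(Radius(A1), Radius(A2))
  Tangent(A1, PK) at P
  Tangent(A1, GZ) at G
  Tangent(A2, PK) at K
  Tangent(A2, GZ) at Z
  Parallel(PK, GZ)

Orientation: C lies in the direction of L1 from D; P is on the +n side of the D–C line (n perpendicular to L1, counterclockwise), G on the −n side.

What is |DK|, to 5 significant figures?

46.895

The slot axis is L1's direction at -23.2°, so u = (cos -23.2°, sin -23.2°) = (0.91914, -0.39394) and n = (−sin -23.2°, cos -23.2°) = (0.39394, 0.91914). D is at the origin and C lies 46.1 along u from D, so C = 46.1·u = (42.372, -18.161). Tangency of A1 to both parallel lines with radius 8.6 puts P and G at D ± 8.6·n: P = (3.3879, 7.9046), G = (-3.3879, -7.9046). Equal radii place K and Z the same way about C: K = C + 8.6·n = (45.760, -10.256), Z = C − 8.6·n = (38.984, -26.065). Then |DK| = |K − D| = 46.895.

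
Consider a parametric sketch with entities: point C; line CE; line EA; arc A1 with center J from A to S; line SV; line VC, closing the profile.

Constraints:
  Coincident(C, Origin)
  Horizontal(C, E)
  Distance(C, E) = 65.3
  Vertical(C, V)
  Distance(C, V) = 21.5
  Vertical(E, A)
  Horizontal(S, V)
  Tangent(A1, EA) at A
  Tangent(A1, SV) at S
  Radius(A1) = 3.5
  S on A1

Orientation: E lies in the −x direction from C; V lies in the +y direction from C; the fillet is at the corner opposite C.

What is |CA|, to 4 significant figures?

67.74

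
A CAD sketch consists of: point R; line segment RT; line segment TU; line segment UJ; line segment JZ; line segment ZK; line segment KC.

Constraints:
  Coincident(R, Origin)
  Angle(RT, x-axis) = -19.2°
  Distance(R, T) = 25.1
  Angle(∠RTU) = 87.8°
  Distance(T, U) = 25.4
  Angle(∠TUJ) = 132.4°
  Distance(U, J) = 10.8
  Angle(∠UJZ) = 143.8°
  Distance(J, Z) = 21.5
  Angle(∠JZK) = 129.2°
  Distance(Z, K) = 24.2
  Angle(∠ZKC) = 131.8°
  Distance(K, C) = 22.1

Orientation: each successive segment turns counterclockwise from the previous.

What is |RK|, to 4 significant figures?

27.44

R is at the origin; RT runs at -19.2° with length 25.1, so T = (23.70, -8.255). ∠RTU = 87.8° gives TU at 73.00° from the x-axis; with |TU| = 25.4, U = (31.13, 16.04). ∠TUJ = 132.4° gives UJ at 120.6° from the x-axis; with |UJ| = 10.8, J = (25.63, 25.33). ∠UJZ = 143.8° gives JZ at 156.8° from the x-axis; with |JZ| = 21.5, Z = (5.871, 33.80). ∠JZK = 129.2° gives ZK at -152.4° from the x-axis; with |ZK| = 24.2, K = (-15.58, 22.59). Then |RK| = |K − R| = 27.44.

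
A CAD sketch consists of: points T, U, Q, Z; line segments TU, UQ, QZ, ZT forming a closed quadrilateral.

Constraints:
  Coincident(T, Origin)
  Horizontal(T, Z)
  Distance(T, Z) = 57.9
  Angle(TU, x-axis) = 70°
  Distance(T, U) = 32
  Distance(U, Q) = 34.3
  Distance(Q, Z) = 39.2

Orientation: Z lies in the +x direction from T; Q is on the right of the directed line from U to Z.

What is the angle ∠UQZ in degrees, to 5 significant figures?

98.466°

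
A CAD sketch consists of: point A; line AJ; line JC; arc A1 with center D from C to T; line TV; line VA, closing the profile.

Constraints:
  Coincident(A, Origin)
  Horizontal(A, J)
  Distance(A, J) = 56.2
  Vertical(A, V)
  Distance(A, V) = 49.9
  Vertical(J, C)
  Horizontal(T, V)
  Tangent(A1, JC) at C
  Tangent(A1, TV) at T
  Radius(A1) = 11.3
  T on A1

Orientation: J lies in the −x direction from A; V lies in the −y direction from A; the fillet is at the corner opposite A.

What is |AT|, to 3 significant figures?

67.1

A is at the origin; AJ is horizontal with |AJ| = 56.2 and J on the −x side, so J = (-56.2, 0.00). AV is vertical with |AV| = 49.9 and V on the −y side, so V = (0.00, -49.9). The virtual corner opposite A is at (-56.2, -49.9). The tangent condition forces DC to be normal to JC and tangency of A1 to TV means the radius DT is perpendicular to TV, with radius 11.3, so the center D sits 11.3 in from both sides at D = (-44.9, -38.6). That places the tangent points at C = (-56.2, -38.6) on JC and T = (-44.9, -49.9) on TV. Then |AT| = |T − A| = 67.1.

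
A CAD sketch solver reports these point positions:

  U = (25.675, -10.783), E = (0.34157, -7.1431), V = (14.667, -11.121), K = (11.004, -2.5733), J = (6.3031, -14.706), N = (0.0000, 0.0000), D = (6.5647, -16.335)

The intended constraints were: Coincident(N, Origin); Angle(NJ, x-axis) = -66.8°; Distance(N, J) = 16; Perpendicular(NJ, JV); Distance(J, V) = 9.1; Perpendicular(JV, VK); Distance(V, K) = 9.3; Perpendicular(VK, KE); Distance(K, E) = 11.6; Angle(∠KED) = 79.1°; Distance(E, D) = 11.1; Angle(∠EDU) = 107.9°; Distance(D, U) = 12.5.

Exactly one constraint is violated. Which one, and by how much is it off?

Distance(D, U) = 12.5 — off by 7.40.

N = (0.00, 0.00) ✓; NJ at -66.80° ✓; |NJ| = 16.00 ✓; ∠(NJ, JV) = 90.00° ✓; |JV| = 9.100 ✓; ∠(JV, VK) = 90.00° ✓; |VK| = 9.300 ✓; ∠(VK, KE) = 90.00° ✓; |KE| = 11.60 ✓; ∠KED = 79.10° ✓; |ED| = 11.10 ✓; ∠EDU = 107.9° ✓; |DU| = 19.90 ✗.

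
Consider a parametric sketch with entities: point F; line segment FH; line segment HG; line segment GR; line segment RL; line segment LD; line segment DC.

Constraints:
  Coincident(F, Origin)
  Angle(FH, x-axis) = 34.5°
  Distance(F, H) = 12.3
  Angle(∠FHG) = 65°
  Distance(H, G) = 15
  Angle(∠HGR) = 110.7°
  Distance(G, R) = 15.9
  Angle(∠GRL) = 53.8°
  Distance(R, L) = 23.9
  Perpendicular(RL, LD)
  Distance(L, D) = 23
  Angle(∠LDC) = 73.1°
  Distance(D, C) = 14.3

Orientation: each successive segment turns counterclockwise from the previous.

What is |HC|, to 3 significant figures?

16.9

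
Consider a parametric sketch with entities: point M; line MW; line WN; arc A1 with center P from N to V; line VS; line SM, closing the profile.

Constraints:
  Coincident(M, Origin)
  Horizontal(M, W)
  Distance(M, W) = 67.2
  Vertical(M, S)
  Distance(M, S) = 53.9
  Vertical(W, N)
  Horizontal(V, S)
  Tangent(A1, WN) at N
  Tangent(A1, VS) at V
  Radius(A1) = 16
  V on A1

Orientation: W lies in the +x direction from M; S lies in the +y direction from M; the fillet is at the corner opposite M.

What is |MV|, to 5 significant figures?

74.341

The virtual corner opposite M is at (67.200, 53.900). A1 meets WN tangentially, so PN is at right angles to WN and tangency of A1 to VS means the radius PV is perpendicular to VS, with radius 16.0, so the center P sits 16.0 in from both sides at P = (51.200, 37.900). That places the tangent points at N = (67.200, 37.900) on WN and V = (51.200, 53.900) on VS. Then |MV| = |V − M| = 74.341.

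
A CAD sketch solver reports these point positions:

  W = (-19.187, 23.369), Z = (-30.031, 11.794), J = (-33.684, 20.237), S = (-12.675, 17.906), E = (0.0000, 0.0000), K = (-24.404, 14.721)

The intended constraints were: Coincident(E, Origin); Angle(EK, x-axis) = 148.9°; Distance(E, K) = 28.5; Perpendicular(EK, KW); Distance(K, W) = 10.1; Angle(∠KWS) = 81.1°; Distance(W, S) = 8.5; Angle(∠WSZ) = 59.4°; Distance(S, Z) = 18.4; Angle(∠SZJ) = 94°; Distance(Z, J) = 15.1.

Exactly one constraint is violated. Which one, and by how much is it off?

Distance(Z, J) = 15.1 — off by 5.90.

E = (0.00, 0.00) ✓; EK at 148.9° ✓; |EK| = 28.50 ✓; ∠(EK, KW) = 90.00° ✓; |KW| = 10.10 ✓; ∠KWS = 81.11° ✓; |WS| = 8.500 ✓; ∠WSZ = 59.39° ✓; |SZ| = 18.40 ✓; ∠SZJ = 94.00° ✓; |ZJ| = 9.199 ✗.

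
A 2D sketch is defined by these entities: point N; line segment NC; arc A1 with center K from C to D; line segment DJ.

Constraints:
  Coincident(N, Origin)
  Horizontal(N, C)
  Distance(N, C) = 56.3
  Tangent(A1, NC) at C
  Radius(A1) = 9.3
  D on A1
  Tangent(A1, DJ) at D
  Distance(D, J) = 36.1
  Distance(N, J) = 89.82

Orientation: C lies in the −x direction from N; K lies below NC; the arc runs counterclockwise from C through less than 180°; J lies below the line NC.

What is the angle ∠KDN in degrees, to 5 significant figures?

33.881°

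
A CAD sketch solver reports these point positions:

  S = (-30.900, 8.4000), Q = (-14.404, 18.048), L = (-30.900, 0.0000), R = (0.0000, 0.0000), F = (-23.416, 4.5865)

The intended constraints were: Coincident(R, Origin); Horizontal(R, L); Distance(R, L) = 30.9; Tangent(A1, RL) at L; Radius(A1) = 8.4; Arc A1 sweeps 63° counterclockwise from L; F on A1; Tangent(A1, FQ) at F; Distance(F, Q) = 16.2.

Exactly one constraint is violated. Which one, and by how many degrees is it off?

Tangent(A1, FQ) at F — off by 6.80°.

R = (0.00, 0.00) ✓; R.y = 0.00, L.y = 0.00 ✓; |RL| = 30.90 ✓; ∠(SL, LR) = 90.00° ✓; |SL| = 8.400 ✓; bearing(S→F) − bearing(S→L) = 63.00° ✓; |SF| = 8.400 ✓; ∠(SF, FQ) = 96.80° ✗; |FQ| = 16.20 ✓.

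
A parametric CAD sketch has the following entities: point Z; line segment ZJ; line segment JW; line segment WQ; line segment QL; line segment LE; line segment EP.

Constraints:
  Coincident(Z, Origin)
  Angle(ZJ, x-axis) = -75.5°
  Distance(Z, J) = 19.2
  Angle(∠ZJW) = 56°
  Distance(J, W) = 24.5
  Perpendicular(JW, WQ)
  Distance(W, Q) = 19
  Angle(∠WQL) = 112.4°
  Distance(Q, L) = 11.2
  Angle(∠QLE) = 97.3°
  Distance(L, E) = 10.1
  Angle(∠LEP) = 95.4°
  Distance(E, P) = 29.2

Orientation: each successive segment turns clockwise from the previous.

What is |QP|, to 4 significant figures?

22.94

Z is at the origin; ZJ runs at -75.5° with length 19.2, so J = (4.807, -18.59). ∠ZJW = 56.0° gives JW at 160.5° from the x-axis; with |JW| = 24.5, W = (-18.29, -10.41). JW ⟂ WQ, so WQ runs at 70.50°; with |WQ| = 19.0, Q = (-11.95, 7.500). ∠WQL = 112.4° gives QL at 2.900° from the x-axis; with |QL| = 11.2, L = (-0.7594, 8.067). ∠QLE = 97.3° gives LE at -79.80° from the x-axis; with |LE| = 10.1, E = (1.029, -1.874). ∠LEP = 95.4° gives EP at -164.4° from the x-axis; with |EP| = 29.2, P = (-27.10, -9.726). Then |QP| = |P − Q| = 22.94.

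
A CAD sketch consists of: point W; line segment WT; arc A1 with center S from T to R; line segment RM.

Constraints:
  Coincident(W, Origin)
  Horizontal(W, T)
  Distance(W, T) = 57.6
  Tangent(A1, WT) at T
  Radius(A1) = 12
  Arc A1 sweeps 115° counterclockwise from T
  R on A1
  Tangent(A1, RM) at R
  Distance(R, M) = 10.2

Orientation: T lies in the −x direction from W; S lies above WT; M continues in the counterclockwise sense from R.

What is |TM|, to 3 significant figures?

27.1

W is at the origin; W and T share the same y with |WT| = 57.6 and T on the −x side, so T = (-57.6, 0.00). Since A1 is tangent to WT there, ST ⟂ WT, so S = T + (0, 12) = (-57.6, 12.0). On A1, T sits at bearing -90° from S; a 115° counterclockwise sweep puts R at bearing 25°, so R = S + 12.0·(cos 25°, sin 25°) = (-46.7, 17.1). Tangency of A1 to RM means the radius SR is perpendicular to RM, so RM runs along (−sin 25°, cos 25°); with |RM| = 10.2, M = (-51.0, 26.3). Then |TM| = |M − T| = 27.1.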